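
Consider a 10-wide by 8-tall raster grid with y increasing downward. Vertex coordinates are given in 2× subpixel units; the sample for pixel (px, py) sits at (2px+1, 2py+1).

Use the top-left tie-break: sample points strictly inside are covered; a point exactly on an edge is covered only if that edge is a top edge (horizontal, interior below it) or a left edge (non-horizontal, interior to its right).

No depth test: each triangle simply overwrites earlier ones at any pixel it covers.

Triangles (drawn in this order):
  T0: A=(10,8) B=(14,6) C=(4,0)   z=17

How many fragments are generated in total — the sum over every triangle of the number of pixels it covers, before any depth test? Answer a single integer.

T0:
  2·area = 44  (B↔C swapped to make it positive)
  edge (10, 8)→(4, 0): d=(-6,-8) top-left  bias=+0
  edge (4, 0)→(14, 6): d=(10,6) right/bottom  bias=-1
  edge (14, 6)→(10, 8): d=(-4,2) right/bottom  bias=-1
    (2,0)@(5, 1): e=[2,4,38] → █
    (3,0)@(7, 1): e=[18,-8,34] → ·
    (2,1)@(5, 3): e=[-10,24,30] → ·
    (3,1)@(7, 3): e=[6,12,26] → █
    (4,1)@(9, 3): e=[22,0,22] → ·  [on edge]
    (3,2)@(7, 5): e=[-6,32,18] → ·
    (4,2)@(9, 5): e=[10,20,14] → █
    (5,2)@(11, 5): e=[26,8,10] → █
    (6,2)@(13, 5): e=[42,-4,6] → ·
    (4,3)@(9, 7): e=[-2,40,6] → ·
    (5,3)@(11, 7): e=[14,28,2] → █
    (6,3)@(13, 7): e=[30,16,-2] → ·
    (9,4)@(19, 9): e=[66,0,-22] → ·  [on edge]
  covered (5 px):
    · · █ · · · · · · ·
    · · · █ · · · · · ·
    · · · · █ █ · · · ·
    · · · · · █ · · · ·
    · · · · · · · · · ·
    · · · · · · · · · ·
    · · · · · · · · · ·
    · · · · · · · · · ·

Answer: 5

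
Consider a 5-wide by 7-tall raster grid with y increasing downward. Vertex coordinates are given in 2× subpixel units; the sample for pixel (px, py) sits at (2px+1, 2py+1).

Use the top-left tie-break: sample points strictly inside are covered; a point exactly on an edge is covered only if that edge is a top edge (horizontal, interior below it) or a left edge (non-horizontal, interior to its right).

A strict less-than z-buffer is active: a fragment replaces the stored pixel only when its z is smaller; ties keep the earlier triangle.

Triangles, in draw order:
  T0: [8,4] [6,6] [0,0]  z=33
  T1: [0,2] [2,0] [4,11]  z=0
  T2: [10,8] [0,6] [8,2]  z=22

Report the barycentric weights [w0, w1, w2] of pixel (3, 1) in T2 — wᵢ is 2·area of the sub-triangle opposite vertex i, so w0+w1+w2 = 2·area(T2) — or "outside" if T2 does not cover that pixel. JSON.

T0:
  2·area = 24
  edge (8, 4)→(6, 6): d=(-2,2) right/bottom  bias=-1
  edge (6, 6)→(0, 0): d=(-6,-6) top-left  bias=+0
  edge (0, 0)→(8, 4): d=(8,4) right/bottom  bias=-1
    (0,0)@(1, 1): e=[20,0,4] → █  [on edge]
    (1,0)@(3, 1): e=[16,12,-4] → ·
    (0,1)@(1, 3): e=[16,-12,20] → ·
    (1,1)@(3, 3): e=[12,0,12] → █  [on edge]
    (2,1)@(5, 3): e=[8,12,4] → █
    (3,1)@(7, 3): e=[4,24,-4] → ·
    (4,1)@(9, 3): e=[0,36,-12] → ·  [on edge]
    (1,2)@(3, 5): e=[8,-12,28] → ·
    (2,2)@(5, 5): e=[4,0,20] → █  [on edge]
    (3,2)@(7, 5): e=[0,12,12] → ·  [on edge]
    (2,3)@(5, 7): e=[0,-12,36] → ·  [on edge]
    (3,3)@(7, 7): e=[-4,0,28] → ·  [on edge]
    (1,4)@(3, 9): e=[0,-36,60] → ·  [on edge]
    (4,4)@(9, 9): e=[-12,0,36] → ·  [on edge]
    (0,5)@(1, 11): e=[0,-60,84] → ·  [on edge]
  covered (4 px):
    █ · · · ·
    · █ █ · ·
    · · █ · ·
    · · · · ·
    · · · · ·
    · · · · ·
    · · · · ·
T1:
  2·area = 26
  edge (0, 2)→(2, 0): d=(2,-2) top-left  bias=+0
  edge (2, 0)→(4, 11): d=(2,11) right/bottom  bias=-1
  edge (4, 11)→(0, 2): d=(-4,-9) top-left  bias=+0
    (0,0)@(1, 1): e=[0,13,13] → █  [on edge]
    (1,0)@(3, 1): e=[4,-9,31] → ·
    (0,1)@(1, 3): e=[4,17,5] → █
    (1,1)@(3, 3): e=[8,-5,23] → ·
    (0,2)@(1, 5): e=[8,21,-3] → ·
    (1,3)@(3, 7): e=[16,3,7] → █
    (2,3)@(5, 7): e=[20,-19,25] → ·
    (1,4)@(3, 9): e=[20,7,-1] → ·
  covered (3 px):
    █ · · · ·
    █ · · · ·
    · · · · ·
    · █ · · ·
    · · · · ·
    · · · · ·
    · · · · ·
T2:
  2·area = 56
  edge (10, 8)→(0, 6): d=(-10,-2) top-left  bias=+0
  edge (0, 6)→(8, 2): d=(8,-4) top-left  bias=+0
  edge (8, 2)→(10, 8): d=(2,6) right/bottom  bias=-1
    (3,1)@(7, 3): e=[44,4,8] → █
    (4,1)@(9, 3): e=[48,12,-4] → ·
    (1,2)@(3, 5): e=[16,4,36] → █
    (2,2)@(5, 5): e=[20,12,24] → █
    (4,2)@(9, 5): e=[28,28,0] → ·  [on edge]
    (1,3)@(3, 7): e=[-4,20,40] → ·
    (2,3)@(5, 7): e=[0,28,28] → █  [on edge]
    (4,3)@(9, 7): e=[8,44,4] → █
    (2,4)@(5, 9): e=[-20,44,32] → ·
    (3,4)@(7, 9): e=[-16,52,20] → ·
    (4,4)@(9, 9): e=[-12,60,8] → ·
  covered (7 px):
    · · · · ·
    · · · █ ·
    · █ █ █ ·
    · · █ █ █
    · · · · ·
    · · · · ·
    · · · · ·

Final: [4,8,44]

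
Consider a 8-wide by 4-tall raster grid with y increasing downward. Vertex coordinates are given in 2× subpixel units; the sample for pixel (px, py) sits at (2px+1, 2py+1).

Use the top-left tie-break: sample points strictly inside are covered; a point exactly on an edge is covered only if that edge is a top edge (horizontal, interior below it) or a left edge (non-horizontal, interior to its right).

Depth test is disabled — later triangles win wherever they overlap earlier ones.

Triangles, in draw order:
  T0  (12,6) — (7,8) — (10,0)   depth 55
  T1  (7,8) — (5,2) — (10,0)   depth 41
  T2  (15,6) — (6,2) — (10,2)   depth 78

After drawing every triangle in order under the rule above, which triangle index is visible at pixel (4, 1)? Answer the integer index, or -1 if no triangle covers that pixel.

T0:
  2·area = 34
  edge (12, 6)→(7, 8): d=(-5,2) right/bottom  bias=-1
  edge (7, 8)→(10, 0): d=(3,-8) top-left  bias=+0
  edge (10, 0)→(12, 6): d=(2,6) right/bottom  bias=-1
    (4,1)@(9, 3): e=[21,1,12] → X
    (5,1)@(11, 3): e=[17,17,0] → .  [on edge]
    (4,2)@(9, 5): e=[11,7,16] → X
    (5,2)@(11, 5): e=[7,23,4] → X
    (6,2)@(13, 5): e=[3,39,-8] → .
    (4,3)@(9, 7): e=[1,13,20] → X
    (5,3)@(11, 7): e=[-3,29,8] → .
  covered (4 px):
    . . . . . . . .
    . . . . X . . .
    . . . . X X . .
    . . . . X . . .
T1:
  2·area = 34
  edge (7, 8)→(5, 2): d=(-2,-6) top-left  bias=+0
  edge (5, 2)→(10, 0): d=(5,-2) top-left  bias=+0
  edge (10, 0)→(7, 8): d=(-3,8) right/bottom  bias=-1
    (4,0)@(9, 1): e=[26,3,5] → X
    (5,0)@(11, 1): e=[38,7,-11] → .
    (3,1)@(7, 3): e=[10,9,15] → X
    (4,1)@(9, 3): e=[22,13,-1] → .
    (3,2)@(7, 5): e=[6,19,9] → X
    (4,2)@(9, 5): e=[18,23,-7] → .
    (3,3)@(7, 7): e=[2,29,3] → X
    (4,3)@(9, 7): e=[14,33,-13] → .
  covered (4 px):
    . . . . X . . .
    . . . X . . . .
    . . . X . . . .
    . . . X . . . .
T2:
  2·area = 16
  edge (15, 6)→(6, 2): d=(-9,-4) top-left  bias=+0
  edge (6, 2)→(10, 2): d=(4,0) top-left  bias=+0
  edge (10, 2)→(15, 6): d=(5,4) right/bottom  bias=-1
    (4,1)@(9, 3): e=[3,4,9] → X
    (5,1)@(11, 3): e=[11,4,1] → X
    (6,1)@(13, 3): e=[19,4,-7] → .
    (4,2)@(9, 5): e=[-15,12,19] → .
    (5,2)@(11, 5): e=[-7,12,11] → .
    (6,2)@(13, 5): e=[1,12,3] → X
    (7,2)@(15, 5): e=[9,12,-5] → .
    (6,3)@(13, 7): e=[-17,20,13] → .
  covered (3 px):
    . . . . . . . .
    . . . . X X . .
    . . . . . . X .
    . . . . . . . .

Z-buffer (winner per pixel, '.' = empty):
  . . . . 1 . . .
  . . . 1 2 2 . .
  . . . 1 0 0 2 .
  . . . 1 0 . . .

Answer: 2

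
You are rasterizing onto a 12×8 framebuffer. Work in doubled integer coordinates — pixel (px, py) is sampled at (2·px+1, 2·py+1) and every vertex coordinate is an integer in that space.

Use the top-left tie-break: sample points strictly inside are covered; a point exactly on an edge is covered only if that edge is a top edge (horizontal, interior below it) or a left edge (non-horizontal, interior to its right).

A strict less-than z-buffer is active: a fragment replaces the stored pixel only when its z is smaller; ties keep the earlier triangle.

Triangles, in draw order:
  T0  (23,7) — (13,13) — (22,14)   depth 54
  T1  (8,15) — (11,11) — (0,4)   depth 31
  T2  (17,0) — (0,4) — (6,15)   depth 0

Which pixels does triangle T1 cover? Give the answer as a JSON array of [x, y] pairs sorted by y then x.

T0:
  2·area = 64  (B↔C swapped to make it positive)
  edge (23, 7)→(22, 14): d=(-1,7) right/bottom  bias=-1
  edge (22, 14)→(13, 13): d=(-9,-1) top-left  bias=+0
  edge (13, 13)→(23, 7): d=(10,-6) top-left  bias=+0
    (11,3)@(23, 7): e=[0,64,0] → ·  [on edge]
    (10,4)@(21, 9): e=[12,44,8] → #
    (11,4)@(23, 9): e=[-2,46,20] → ·
    (8,5)@(17, 11): e=[38,22,4] → #
    (9,5)@(19, 11): e=[24,24,16] → #
    (11,5)@(23, 11): e=[-4,28,40] → ·
    (6,6)@(13, 13): e=[64,0,0] → #  [on edge]
    (7,6)@(15, 13): e=[50,2,12] → #
    (11,6)@(23, 13): e=[-6,10,60] → ·
    (6,7)@(13, 15): e=[62,-18,20] → ·
    (7,7)@(15, 15): e=[48,-16,32] → ·
    (8,7)@(17, 15): e=[34,-14,44] → ·
  covered (9 px):
    · · · · · · · · · · · ·
    · · · · · · · · · · · ·
    · · · · · · · · · · · ·
    · · · · · · · · · · · ·
    · · · · · · · · · · # ·
    · · · · · · · · # # # ·
    · · · · · · # # # # # ·
    · · · · · · · · · · · ·
T1:
  2·area = 65  (B↔C swapped to make it positive)
  edge (8, 15)→(0, 4): d=(-8,-11) top-left  bias=+0
  edge (0, 4)→(11, 11): d=(11,7) right/bottom  bias=-1
  edge (11, 11)→(8, 15): d=(-3,4) right/bottom  bias=-1
    (8,1)@(17, 3): e=[195,-130,0] → ·  [on edge]
    (0,2)@(1, 5): e=[3,4,58] → #
    (1,2)@(3, 5): e=[25,-10,50] → ·
    (0,3)@(1, 7): e=[-13,26,52] → ·
    (1,3)@(3, 7): e=[9,12,44] → #
    (2,3)@(5, 7): e=[31,-2,36] → ·
    (1,4)@(3, 9): e=[-7,34,38] → ·
    (2,4)@(5, 9): e=[15,20,30] → #
    (3,4)@(7, 9): e=[37,6,22] → #
    (4,4)@(9, 9): e=[59,-8,14] → ·
    (2,5)@(5, 11): e=[-1,42,24] → ·
    (3,5)@(7, 11): e=[21,28,16] → #
    (5,5)@(11, 11): e=[65,0,0] → ·  [on edge]
  covered (8 px):
    · · · · · · · · · · · ·
    · · · · · · · · · · · ·
    # · · · · · · · · · · ·
    · # · · · · · · · · · ·
    · · # # · · · · · · · ·
    · · · # # · · · · · · ·
    · · · # # · · · · · · ·
    · · · · · · · · · · · ·
T2:
  2·area = 211  (B↔C swapped to make it positive)
  edge (17, 0)→(6, 15): d=(-11,15) right/bottom  bias=-1
  edge (6, 15)→(0, 4): d=(-6,-11) top-left  bias=+0
  edge (0, 4)→(17, 0): d=(17,-4) top-left  bias=+0
    (6,0)@(13, 1): e=[49,161,1] → #
    (7,0)@(15, 1): e=[19,183,9] → #
    (8,0)@(17, 1): e=[-11,205,17] → ·
    (2,1)@(5, 3): e=[147,61,3] → #
    (3,1)@(7, 3): e=[117,83,11] → #
    (4,1)@(9, 3): e=[87,105,19] → #
    (5,1)@(11, 3): e=[57,127,27] → #
    (7,1)@(15, 3): e=[-3,171,43] → ·
    (0,2)@(1, 5): e=[185,5,21] → #
    (1,2)@(3, 5): e=[155,27,29] → #
    (7,2)@(15, 5): e=[-25,159,77] → ·
    (0,3)@(1, 7): e=[163,-7,55] → ·
  covered (27 px):
    · · · · · · # # · · · ·
    · · # # # # # · · · · ·
    # # # # # # # · · · · ·
    · # # # # # · · · · · ·
    · # # # # · · · · · · ·
    · · # # · · · · · · · ·
    · · # # · · · · · · · ·
    · · · · · · · · · · · ·

Final: [[0,2],[1,3],[2,4],[3,4],[3,5],[4,5],[3,6],[4,6]]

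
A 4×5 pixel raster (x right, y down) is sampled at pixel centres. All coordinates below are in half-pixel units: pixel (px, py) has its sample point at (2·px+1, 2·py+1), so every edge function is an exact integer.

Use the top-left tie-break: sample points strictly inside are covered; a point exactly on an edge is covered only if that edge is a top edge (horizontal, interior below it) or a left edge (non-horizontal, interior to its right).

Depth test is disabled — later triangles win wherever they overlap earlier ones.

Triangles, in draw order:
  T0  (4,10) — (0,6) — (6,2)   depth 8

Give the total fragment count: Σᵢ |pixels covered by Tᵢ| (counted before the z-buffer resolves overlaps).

T0:
  2·area = 40
  edge (4, 10)→(0, 6): d=(-4,-4) top-left  bias=+0
  edge (0, 6)→(6, 2): d=(6,-4) top-left  bias=+0
  edge (6, 2)→(4, 10): d=(-2,8) right/bottom  bias=-1
    (2,1)@(5, 3): e=[32,2,6] → █
    (3,1)@(7, 3): e=[40,10,-10] → ·
    (1,2)@(3, 5): e=[16,6,18] → █
    (3,2)@(7, 5): e=[32,22,-14] → ·
    (0,3)@(1, 7): e=[0,10,30] → █  [on edge]
    (2,3)@(5, 7): e=[16,26,-2] → ·
    (0,4)@(1, 9): e=[-8,22,26] → ·
    (1,4)@(3, 9): e=[0,30,10] → █  [on edge]
    (2,4)@(5, 9): e=[8,38,-6] → ·
  covered (6 px):
    · · · ·
    · · █ ·
    · █ █ ·
    █ █ · ·
    · █ · ·

Result: 6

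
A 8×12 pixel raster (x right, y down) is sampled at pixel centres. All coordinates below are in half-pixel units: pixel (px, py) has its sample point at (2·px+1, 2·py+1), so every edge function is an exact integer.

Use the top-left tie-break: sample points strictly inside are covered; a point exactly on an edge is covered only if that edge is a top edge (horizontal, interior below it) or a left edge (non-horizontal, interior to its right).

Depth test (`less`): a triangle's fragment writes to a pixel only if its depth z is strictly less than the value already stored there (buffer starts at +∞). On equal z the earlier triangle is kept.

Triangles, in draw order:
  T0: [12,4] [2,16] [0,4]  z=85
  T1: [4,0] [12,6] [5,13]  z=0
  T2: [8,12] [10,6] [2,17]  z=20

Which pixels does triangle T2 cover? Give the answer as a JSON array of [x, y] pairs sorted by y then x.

T0:
  2·area = 144
  edge (12, 4)→(2, 16): d=(-10,12) right/bottom  bias=-1
  edge (2, 16)→(0, 4): d=(-2,-12) top-left  bias=+0
  edge (0, 4)→(12, 4): d=(12,0) top-left  bias=+0
    (0,2)@(1, 5): e=[122,10,12] → █
    (1,2)@(3, 5): e=[98,34,12] → █
    (2,2)@(5, 5): e=[74,58,12] → █
    (3,2)@(7, 5): e=[50,82,12] → █
    (4,2)@(9, 5): e=[26,106,12] → █
    (5,2)@(11, 5): e=[2,130,12] → █
    (6,2)@(13, 5): e=[-22,154,12] → ·
    (0,3)@(1, 7): e=[102,6,36] → █
    (5,3)@(11, 7): e=[-18,126,36] → ·
    (0,4)@(1, 9): e=[82,2,60] → █
    (4,4)@(9, 9): e=[-14,98,60] → ·
    (0,5)@(1, 11): e=[62,-2,84] → ·
  covered (18 px):
    · · · · · · · ·
    · · · · · · · ·
    █ █ █ █ █ █ · ·
    █ █ █ █ █ · · ·
    █ █ █ █ · · · ·
    · █ █ · · · · ·
    · █ · · · · · ·
    · · · · · · · ·
    · · · · · · · ·
    · · · · · · · ·
    · · · · · · · ·
    · · · · · · · ·
T1:
  2·area = 98
  edge (4, 0)→(12, 6): d=(8,6) right/bottom  bias=-1
  edge (12, 6)→(5, 13): d=(-7,7) right/bottom  bias=-1
  edge (5, 13)→(4, 0): d=(-1,-13) top-left  bias=+0
    (2,0)@(5, 1): e=[2,84,12] → █
    (3,0)@(7, 1): e=[-10,70,38] → ·
    (2,1)@(5, 3): e=[18,70,10] → █
    (3,1)@(7, 3): e=[6,56,36] → █
    (4,1)@(9, 3): e=[-6,42,62] → ·
    (7,1)@(15, 3): e=[-42,0,140] → ·  [on edge]
    (2,2)@(5, 5): e=[34,56,8] → █
    (4,2)@(9, 5): e=[10,28,60] → █
    (5,2)@(11, 5): e=[-2,14,86] → ·
    (6,2)@(13, 5): e=[-14,0,112] → ·  [on edge]
    (2,3)@(5, 7): e=[50,42,6] → █
    (5,3)@(11, 7): e=[14,0,84] → ·  [on edge]
    (4,4)@(9, 9): e=[42,0,56] → ·  [on edge]
    (3,5)@(7, 11): e=[70,0,28] → ·  [on edge]
    (2,6)@(5, 13): e=[98,0,0] → ·  [on edge]
    (1,7)@(3, 15): e=[126,0,-28] → ·  [on edge]
    (0,8)@(1, 17): e=[154,0,-56] → ·  [on edge]
  covered (12 px):
    · · █ · · · · ·
    · · █ █ · · · ·
    · · █ █ █ · · ·
    · · █ █ █ · · ·
    · · █ █ · · · ·
    · · █ · · · · ·
    · · · · · · · ·
    · · · · · · · ·
    · · · · · · · ·
    · · · · · · · ·
    · · · · · · · ·
    · · · · · · · ·
T2:
  2·area = 26  (B↔C swapped to make it positive)
  edge (8, 12)→(2, 17): d=(-6,5) right/bottom  bias=-1
  edge (2, 17)→(10, 6): d=(8,-11) top-left  bias=+0
  edge (10, 6)→(8, 12): d=(-2,6) right/bottom  bias=-1
    (5,1)@(11, 3): e=[39,-13,0] → ·  [on edge]
    (4,4)@(9, 9): e=[13,13,0] → ·  [on edge]
    (3,5)@(7, 11): e=[11,7,8] → █
    (4,5)@(9, 11): e=[1,29,-4] → ·
    (2,6)@(5, 13): e=[9,1,16] → █
    (3,6)@(7, 13): e=[-1,23,4] → ·
    (2,7)@(5, 15): e=[-3,17,12] → ·
    (3,7)@(7, 15): e=[-13,39,0] → ·  [on edge]
    (2,10)@(5, 21): e=[-39,65,0] → ·  [on edge]
  covered (2 px):
    · · · · · · · ·
    · · · · · · · ·
    · · · · · · · ·
    · · · · · · · ·
    · · · · · · · ·
    · · · █ · · · ·
    · · █ · · · · ·
    · · · · · · · ·
    · · · · · · · ·
    · · · · · · · ·
    · · · · · · · ·
    · · · · · · · ·

Final: [[3,5],[2,6]]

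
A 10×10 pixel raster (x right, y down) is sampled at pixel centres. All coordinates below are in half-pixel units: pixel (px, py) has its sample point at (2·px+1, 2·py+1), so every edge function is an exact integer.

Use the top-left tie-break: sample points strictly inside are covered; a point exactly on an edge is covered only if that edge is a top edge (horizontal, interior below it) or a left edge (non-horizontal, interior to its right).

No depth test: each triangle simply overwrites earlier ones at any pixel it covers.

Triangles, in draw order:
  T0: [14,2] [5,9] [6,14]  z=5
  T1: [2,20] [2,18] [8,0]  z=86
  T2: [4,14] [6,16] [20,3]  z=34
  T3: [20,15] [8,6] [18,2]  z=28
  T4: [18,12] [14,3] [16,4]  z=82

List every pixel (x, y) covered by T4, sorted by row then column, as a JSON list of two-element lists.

T0:
  2·area = 52  (B↔C swapped to make it positive)
  edge (14, 2)→(6, 14): d=(-8,12) right/bottom  bias=-1
  edge (6, 14)→(5, 9): d=(-1,-5) top-left  bias=+0
  edge (5, 9)→(14, 2): d=(9,-7) top-left  bias=+0
    (6,1)@(13, 3): e=[4,46,2] → #
    (7,1)@(15, 3): e=[-20,56,16] → ·
    (5,2)@(11, 5): e=[12,34,6] → #
    (6,2)@(13, 5): e=[-12,44,20] → ·
    (4,3)@(9, 7): e=[20,22,10] → #
    (5,3)@(11, 7): e=[-4,32,24] → ·
    (2,4)@(5, 9): e=[52,0,0] → #  [on edge]
    (3,4)@(7, 9): e=[28,10,14] → #
    (5,4)@(11, 9): e=[-20,30,42] → ·
    (2,5)@(5, 11): e=[36,-2,18] → ·
    (3,5)@(7, 11): e=[12,8,32] → #
    (4,5)@(9, 11): e=[-12,18,46] → ·
    (3,9)@(7, 19): e=[-52,0,104] → ·  [on edge]
  covered (7 px):
    · · · · · · · · · ·
    · · · · · · # · · ·
    · · · · · # · · · ·
    · · · · # · · · · ·
    · · # # # · · · · ·
    · · · # · · · · · ·
    · · · · · · · · · ·
    · · · · · · · · · ·
    · · · · · · · · · ·
    · · · · · · · · · ·
T1:
  2·area = 12
  edge (2, 20)→(2, 18): d=(0,-2) top-left  bias=+0
  edge (2, 18)→(8, 0): d=(6,-18) top-left  bias=+0
  edge (8, 0)→(2, 20): d=(-6,20) right/bottom  bias=-1
    (3,1)@(7, 3): e=[10,0,2] → #  [on edge]
    (4,1)@(9, 3): e=[14,36,-38] → ·
    (3,2)@(7, 5): e=[10,12,-10] → ·
    (2,4)@(5, 9): e=[6,0,6] → #  [on edge]
    (3,4)@(7, 9): e=[10,36,-34] → ·
    (2,5)@(5, 11): e=[6,12,-6] → ·
    (1,7)@(3, 15): e=[2,0,10] → #  [on edge]
    (2,7)@(5, 15): e=[6,36,-30] → ·
    (1,8)@(3, 17): e=[2,12,-2] → ·
  covered (3 px):
    · · · · · · · · · ·
    · · · # · · · · · ·
    · · · · · · · · · ·
    · · · · · · · · · ·
    · · # · · · · · · ·
    · · · · · · · · · ·
    · · · · · · · · · ·
    · # · · · · · · · ·
    · · · · · · · · · ·
    · · · · · · · · · ·
T2:
  2·area = 54  (B↔C swapped to make it positive)
  edge (4, 14)→(20, 3): d=(16,-11) top-left  bias=+0
  edge (20, 3)→(6, 16): d=(-14,13) right/bottom  bias=-1
  edge (6, 16)→(4, 14): d=(-2,-2) top-left  bias=+0
    (7,3)@(15, 7): e=[9,9,36] → #
    (8,3)@(17, 7): e=[31,-17,40] → ·
    (6,4)@(13, 9): e=[19,7,28] → #
    (7,4)@(15, 9): e=[41,-19,32] → ·
    (0,5)@(1, 11): e=[-81,135,0] → ·  [on edge]
    (4,5)@(9, 11): e=[7,31,16] → #
    (5,5)@(11, 11): e=[29,5,20] → #
    (6,5)@(13, 11): e=[51,-21,24] → ·
    (1,6)@(3, 13): e=[-27,81,0] → ·  [on edge]
    (3,6)@(7, 13): e=[17,29,8] → #
    (5,6)@(11, 13): e=[61,-23,16] → ·
    (2,7)@(5, 15): e=[27,27,0] → #  [on edge]
    (3,8)@(7, 17): e=[81,-27,0] → ·  [on edge]
    (4,9)@(9, 19): e=[135,-81,0] → ·  [on edge]
  covered (8 px):
    · · · · · · · · · ·
    · · · · · · · · · ·
    · · · · · · · · · ·
    · · · · · · · # · ·
    · · · · · · # · · ·
    · · · · # # · · · ·
    · · · # # · · · · ·
    · · # # · · · · · ·
    · · · · · · · · · ·
    · · · · · · · · · ·
T3:
  2·area = 138
  edge (20, 15)→(8, 6): d=(-12,-9) top-left  bias=+0
  edge (8, 6)→(18, 2): d=(10,-4) top-left  bias=+0
  edge (18, 2)→(20, 15): d=(2,13) right/bottom  bias=-1
    (8,1)@(17, 3): e=[117,6,15] → #
    (9,1)@(19, 3): e=[135,14,-11] → ·
    (5,2)@(11, 5): e=[39,2,97] → #
    (6,2)@(13, 5): e=[57,10,71] → #
    (7,2)@(15, 5): e=[75,18,45] → #
    (9,2)@(19, 5): e=[111,34,-7] → ·
    (5,3)@(11, 7): e=[15,22,101] → #
    (9,3)@(19, 7): e=[87,54,-3] → ·
    (5,4)@(11, 9): e=[-9,42,105] → ·
    (6,4)@(13, 9): e=[9,50,79] → #
    (9,4)@(19, 9): e=[63,74,1] → #
    (6,5)@(13, 11): e=[-15,70,83] → ·
  covered (17 px):
    · · · · · · · · · ·
    · · · · · · · · # ·
    · · · · · # # # # ·
    · · · · · # # # # ·
    · · · · · · # # # #
    · · · · · · · # # #
    · · · · · · · · · #
    · · · · · · · · · ·
    · · · · · · · · · ·
    · · · · · · · · · ·
T4:
  2·area = 14
  edge (18, 12)→(14, 3): d=(-4,-9) top-left  bias=+0
  edge (14, 3)→(16, 4): d=(2,1) right/bottom  bias=-1
  edge (16, 4)→(18, 12): d=(2,8) right/bottom  bias=-1
    (7,2)@(15, 5): e=[1,3,10] → #
    (8,2)@(17, 5): e=[19,1,-6] → ·
    (7,3)@(15, 7): e=[-7,7,14] → ·
    (8,4)@(17, 9): e=[3,9,2] → #
    (9,4)@(19, 9): e=[21,7,-14] → ·
    (8,5)@(17, 11): e=[-5,13,6] → ·
  covered (2 px):
    · · · · · · · · · ·
    · · · · · · · · · ·
    · · · · · · · # · ·
    · · · · · · · · · ·
    · · · · · · · · # ·
    · · · · · · · · · ·
    · · · · · · · · · ·
    · · · · · · · · · ·
    · · · · · · · · · ·
    · · · · · · · · · ·

Result: [[7,2],[8,4]]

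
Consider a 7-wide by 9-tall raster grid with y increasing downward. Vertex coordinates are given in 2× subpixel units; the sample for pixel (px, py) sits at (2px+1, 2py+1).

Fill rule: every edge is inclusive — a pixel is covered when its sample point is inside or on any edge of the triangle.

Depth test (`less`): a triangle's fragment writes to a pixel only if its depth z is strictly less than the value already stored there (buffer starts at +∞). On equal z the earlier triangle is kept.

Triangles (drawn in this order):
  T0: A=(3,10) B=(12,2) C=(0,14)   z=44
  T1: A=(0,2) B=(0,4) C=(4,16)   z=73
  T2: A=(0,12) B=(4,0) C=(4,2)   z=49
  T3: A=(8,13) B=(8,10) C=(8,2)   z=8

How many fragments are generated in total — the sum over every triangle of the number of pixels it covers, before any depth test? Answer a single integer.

T0:
  2·area = 12
  edge (3, 10)→(12, 2): d=(9,-8) inclusive
  edge (12, 2)→(0, 14): d=(-12,12) inclusive
  edge (0, 14)→(3, 10): d=(3,-4) inclusive
    (6,0)@(13, 1): e=[-1,0,13] → ·  [on edge]
    (5,1)@(11, 3): e=[1,0,11] → █  [on edge]
    (6,1)@(13, 3): e=[17,-24,19] → ·
    (4,2)@(9, 5): e=[3,0,9] → █  [on edge]
    (5,2)@(11, 5): e=[19,-24,17] → ·
    (3,3)@(7, 7): e=[5,0,7] → █  [on edge]
    (4,3)@(9, 7): e=[21,-24,15] → ·
    (2,4)@(5, 9): e=[7,0,5] → █  [on edge]
    (3,4)@(7, 9): e=[23,-24,13] → ·
    (1,5)@(3, 11): e=[9,0,3] → █  [on edge]
    (2,5)@(5, 11): e=[25,-24,11] → ·
    (0,6)@(1, 13): e=[11,0,1] → █  [on edge]
  covered (6 px):
    · · · · · · ·
    · · · · · █ ·
    · · · · █ · ·
    · · · █ · · ·
    · · █ · · · ·
    · █ · · · · ·
    █ · · · · · ·
    · · · · · · ·
    · · · · · · ·
T1:
  2·area = 8  (B↔C swapped to make it positive)
  edge (0, 2)→(4, 16): d=(4,14) inclusive
  edge (4, 16)→(0, 4): d=(-4,-12) inclusive
  edge (0, 4)→(0, 2): d=(0,-2) inclusive
    (0,3)@(1, 7): e=[6,0,2] → █  [on edge]
    (1,3)@(3, 7): e=[-22,24,6] → ·
    (0,4)@(1, 9): e=[14,-8,2] → ·
    (1,6)@(3, 13): e=[2,0,6] → █  [on edge]
    (2,6)@(5, 13): e=[-26,24,10] → ·
    (1,7)@(3, 15): e=[10,-8,6] → ·
  covered (2 px):
    · · · · · · ·
    · · · · · · ·
    · · · · · · ·
    █ · · · · · ·
    · · · · · · ·
    · · · · · · ·
    · █ · · · · ·
    · · · · · · ·
    · · · · · · ·
T2:
  2·area = 8
  edge (0, 12)→(4, 0): d=(4,-12) inclusive
  edge (4, 0)→(4, 2): d=(0,2) inclusive
  edge (4, 2)→(0, 12): d=(-4,10) inclusive
    (1,1)@(3, 3): e=[0,2,6] → █  [on edge]
    (2,1)@(5, 3): e=[24,-2,-14] → ·
    (1,2)@(3, 5): e=[8,2,-2] → ·
    (0,4)@(1, 9): e=[0,6,2] → █  [on edge]
    (1,4)@(3, 9): e=[24,2,-18] → ·
    (0,5)@(1, 11): e=[8,6,-6] → ·
  covered (2 px):
    · · · · · · ·
    · █ · · · · ·
    · · · · · · ·
    · · · · · · ·
    █ · · · · · ·
    · · · · · · ·
    · · · · · · ·
    · · · · · · ·
    · · · · · · ·
T3:
  degenerate (2·area = 0) — covers nothing

Answer: 10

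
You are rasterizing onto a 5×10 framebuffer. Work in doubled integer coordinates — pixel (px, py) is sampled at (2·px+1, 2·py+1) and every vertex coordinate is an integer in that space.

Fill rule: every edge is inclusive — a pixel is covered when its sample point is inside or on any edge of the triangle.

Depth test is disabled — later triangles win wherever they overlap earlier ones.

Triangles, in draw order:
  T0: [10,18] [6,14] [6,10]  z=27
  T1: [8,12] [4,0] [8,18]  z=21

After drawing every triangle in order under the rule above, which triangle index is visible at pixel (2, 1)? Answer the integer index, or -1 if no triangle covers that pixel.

T0:
  2·area = 16
  edge (10, 18)→(6, 14): d=(-4,-4) inclusive
  edge (6, 14)→(6, 10): d=(0,-4) inclusive
  edge (6, 10)→(10, 18): d=(4,8) inclusive
    (0,4)@(1, 9): e=[0,-20,36] → ·  [on edge]
    (1,5)@(3, 11): e=[0,-12,28] → ·  [on edge]
    (2,6)@(5, 13): e=[0,-4,20] → ·  [on edge]
    (3,6)@(7, 13): e=[8,4,4] → █
    (4,6)@(9, 13): e=[16,12,-12] → ·
    (3,7)@(7, 15): e=[0,4,12] → █  [on edge]
    (4,7)@(9, 15): e=[8,12,-4] → ·
    (3,8)@(7, 17): e=[-8,4,20] → ·
    (4,8)@(9, 17): e=[0,12,4] → █  [on edge]
    (4,9)@(9, 19): e=[-8,12,12] → ·
  covered (3 px):
    · · · · ·
    · · · · ·
    · · · · ·
    · · · · ·
    · · · · ·
    · · · · ·
    · · · █ ·
    · · · █ ·
    · · · · █
    · · · · ·
T1:
  2·area = 24  (B↔C swapped to make it positive)
  edge (8, 12)→(8, 18): d=(0,6) inclusive
  edge (8, 18)→(4, 0): d=(-4,-18) inclusive
  edge (4, 0)→(8, 12): d=(4,12) inclusive
    (2,1)@(5, 3): e=[18,6,0] → █  [on edge]
    (3,1)@(7, 3): e=[6,42,-24] → ·
    (2,2)@(5, 5): e=[18,-2,8] → ·
    (3,4)@(7, 9): e=[6,18,0] → █  [on edge]
    (4,4)@(9, 9): e=[-6,54,-24] → ·
    (3,5)@(7, 11): e=[6,10,8] → █
    (4,5)@(9, 11): e=[-6,46,-16] → ·
    (3,6)@(7, 13): e=[6,2,16] → █
    (4,6)@(9, 13): e=[-6,38,-8] → ·
    (3,7)@(7, 15): e=[6,-6,24] → ·
    (4,7)@(9, 15): e=[-6,30,0] → ·  [on edge]
  covered (4 px):
    · · · · ·
    · · █ · ·
    · · · · ·
    · · · · ·
    · · · █ ·
    · · · █ ·
    · · · █ ·
    · · · · ·
    · · · · ·
    · · · · ·

Z-buffer (winner per pixel, '.' = empty):
  . . . . .
  . . 1 . .
  . . . . .
  . . . . .
  . . . 1 .
  . . . 1 .
  . . . 1 .
  . . . 0 .
  . . . . 0
  . . . . .

Result: 1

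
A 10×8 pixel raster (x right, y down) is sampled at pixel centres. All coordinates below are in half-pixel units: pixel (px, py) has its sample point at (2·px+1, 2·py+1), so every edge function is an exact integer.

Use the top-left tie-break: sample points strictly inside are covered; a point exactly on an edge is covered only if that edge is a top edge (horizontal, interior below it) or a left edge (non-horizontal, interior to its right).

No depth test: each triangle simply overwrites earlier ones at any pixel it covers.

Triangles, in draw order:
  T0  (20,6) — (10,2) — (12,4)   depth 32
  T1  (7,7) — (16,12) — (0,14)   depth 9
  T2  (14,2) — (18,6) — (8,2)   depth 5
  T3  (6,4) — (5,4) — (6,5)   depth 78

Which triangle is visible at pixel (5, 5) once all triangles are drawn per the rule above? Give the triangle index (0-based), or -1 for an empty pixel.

T0:
  2·area = 12  (B↔C swapped to make it positive)
  edge (20, 6)→(12, 4): d=(-8,-2) top-left  bias=+0
  edge (12, 4)→(10, 2): d=(-2,-2) top-left  bias=+0
  edge (10, 2)→(20, 6): d=(10,4) right/bottom  bias=-1
    (4,0)@(9, 1): e=[18,0,-6] → ·  [on edge]
    (5,1)@(11, 3): e=[6,0,6] → #  [on edge]
    (6,1)@(13, 3): e=[10,4,-2] → ·
    (5,2)@(11, 5): e=[-10,-4,26] → ·
    (6,2)@(13, 5): e=[-6,0,18] → ·  [on edge]
    (8,2)@(17, 5): e=[2,8,2] → #
    (9,2)@(19, 5): e=[6,12,-6] → ·
    (7,3)@(15, 7): e=[-18,0,30] → ·  [on edge]
    (8,3)@(17, 7): e=[-14,4,22] → ·
    (8,4)@(17, 9): e=[-30,0,42] → ·  [on edge]
    (9,5)@(19, 11): e=[-42,0,54] → ·  [on edge]
  covered (2 px):
    · · · · · · · · · ·
    · · · · · # · · · ·
    · · · · · · · · # ·
    · · · · · · · · · ·
    · · · · · · · · · ·
    · · · · · · · · · ·
    · · · · · · · · · ·
    · · · · · · · · · ·
T1:
  2·area = 98
  edge (7, 7)→(16, 12): d=(9,5) right/bottom  bias=-1
  edge (16, 12)→(0, 14): d=(-16,2) right/bottom  bias=-1
  edge (0, 14)→(7, 7): d=(7,-7) top-left  bias=+0
    (6,0)@(13, 1): e=[-84,182,0] → ·  [on edge]
    (5,1)@(11, 3): e=[-56,154,0] → ·  [on edge]
    (4,2)@(9, 5): e=[-28,126,0] → ·  [on edge]
    (3,3)@(7, 7): e=[0,98,0] → ·  [on edge]
    (2,4)@(5, 9): e=[28,70,0] → #  [on edge]
    (3,4)@(7, 9): e=[18,66,14] → #
    (4,4)@(9, 9): e=[8,62,28] → #
    (5,4)@(11, 9): e=[-2,58,42] → ·
    (1,5)@(3, 11): e=[56,42,0] → #  [on edge]
    (5,5)@(11, 11): e=[16,26,56] → #
    (6,5)@(13, 11): e=[6,22,70] → #
    (7,5)@(15, 11): e=[-4,18,84] → ·
    (0,6)@(1, 13): e=[84,14,0] → #  [on edge]
  covered (13 px):
    · · · · · · · · · ·
    · · · · · · · · · ·
    · · · · · · · · · ·
    · · · · · · · · · ·
    · · # # # · · · · ·
    · # # # # # # · · ·
    # # # # · · · · · ·
    · · · · · · · · · ·
T2:
  2·area = 24
  edge (14, 2)→(18, 6): d=(4,4) right/bottom  bias=-1
  edge (18, 6)→(8, 2): d=(-10,-4) top-left  bias=+0
  edge (8, 2)→(14, 2): d=(6,0) top-left  bias=+0
    (6,0)@(13, 1): e=[0,30,-6] → ·  [on edge]
    (5,1)@(11, 3): e=[16,2,6] → #
    (6,1)@(13, 3): e=[8,10,6] → #
    (7,1)@(15, 3): e=[0,18,6] → ·  [on edge]
    (5,2)@(11, 5): e=[24,-18,18] → ·
    (6,2)@(13, 5): e=[16,-10,18] → ·
    (8,2)@(17, 5): e=[0,6,18] → ·  [on edge]
    (9,3)@(19, 7): e=[0,-6,30] → ·  [on edge]
  covered (2 px):
    · · · · · · · · · ·
    · · · · · # # · · ·
    · · · · · · · · · ·
    · · · · · · · · · ·
    · · · · · · · · · ·
    · · · · · · · · · ·
    · · · · · · · · · ·
    · · · · · · · · · ·
T3:
  2·area = 1  (B↔C swapped to make it positive)
  edge (6, 4)→(6, 5): d=(0,1) right/bottom  bias=-1
  edge (6, 5)→(5, 4): d=(-1,-1) top-left  bias=+0
  edge (5, 4)→(6, 4): d=(1,0) top-left  bias=+0
  covered (0 px):
    · · · · · · · · · ·
    · · · · · · · · · ·
    · · · · · · · · · ·
    · · · · · · · · · ·
    · · · · · · · · · ·
    · · · · · · · · · ·
    · · · · · · · · · ·
    · · · · · · · · · ·

Z-buffer (winner per pixel, '.' = empty):
  . . . . . . . . . .
  . . . . . 2 2 . . .
  . . . . . . . . 0 .
  . . . . . . . . . .
  . . 1 1 1 . . . . .
  . 1 1 1 1 1 1 . . .
  1 1 1 1 . . . . . .
  . . . . . . . . . .

Result: 1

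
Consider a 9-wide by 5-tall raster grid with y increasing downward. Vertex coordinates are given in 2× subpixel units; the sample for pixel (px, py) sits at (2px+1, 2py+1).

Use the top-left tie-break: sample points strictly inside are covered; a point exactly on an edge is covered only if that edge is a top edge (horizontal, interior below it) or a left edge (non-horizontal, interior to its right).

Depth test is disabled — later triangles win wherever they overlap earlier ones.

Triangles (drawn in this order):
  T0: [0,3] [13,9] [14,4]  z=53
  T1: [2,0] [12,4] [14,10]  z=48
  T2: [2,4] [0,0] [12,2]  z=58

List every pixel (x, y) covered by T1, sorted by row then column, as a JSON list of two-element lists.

T0:
  2·area = 71  (B↔C swapped to make it positive)
  edge (0, 3)→(14, 4): d=(14,1) right/bottom  bias=-1
  edge (14, 4)→(13, 9): d=(-1,5) right/bottom  bias=-1
  edge (13, 9)→(0, 3): d=(-13,-6) top-left  bias=+0
    (2,2)@(5, 5): e=[23,44,4] → █
    (3,2)@(7, 5): e=[21,34,16] → █
    (4,2)@(9, 5): e=[19,24,28] → █
    (5,2)@(11, 5): e=[17,14,40] → █
    (6,2)@(13, 5): e=[15,4,52] → █
    (7,2)@(15, 5): e=[13,-6,64] → ·
    (2,3)@(5, 7): e=[51,42,-22] → ·
    (3,3)@(7, 7): e=[49,32,-10] → ·
    (4,3)@(9, 7): e=[47,22,2] → █
    (7,3)@(15, 7): e=[41,-8,38] → ·
    (4,4)@(9, 9): e=[75,20,-24] → ·
    (5,4)@(11, 9): e=[73,10,-12] → ·
    (6,4)@(13, 9): e=[71,0,0] → ·  [on edge]
  covered (8 px):
    · · · · · · · · ·
    · · · · · · · · ·
    · · █ █ █ █ █ · ·
    · · · · █ █ █ · ·
    · · · · · · · · ·
T1:
  2·area = 52
  edge (2, 0)→(12, 4): d=(10,4) right/bottom  bias=-1
  edge (12, 4)→(14, 10): d=(2,6) right/bottom  bias=-1
  edge (14, 10)→(2, 0): d=(-12,-10) top-left  bias=+0
    (5,0)@(11, 1): e=[-26,0,78] → ·  [on edge]
    (3,1)@(7, 3): e=[10,28,14] → █
    (4,1)@(9, 3): e=[2,16,34] → █
    (5,1)@(11, 3): e=[-6,4,54] → ·
    (3,2)@(7, 5): e=[30,32,-10] → ·
    (4,2)@(9, 5): e=[22,20,10] → █
    (5,2)@(11, 5): e=[14,8,30] → █
    (6,2)@(13, 5): e=[6,-4,50] → ·
    (4,3)@(9, 7): e=[42,24,-14] → ·
    (5,3)@(11, 7): e=[34,12,6] → █
    (6,3)@(13, 7): e=[26,0,26] → ·  [on edge]
    (5,4)@(11, 9): e=[54,16,-18] → ·
  covered (6 px):
    · · · · · · · · ·
    · · · █ █ · · · ·
    · · · · █ █ · · ·
    · · · · · █ · · ·
    · · · · · · █ · ·
T2:
  2·area = 44
  edge (2, 4)→(0, 0): d=(-2,-4) top-left  bias=+0
  edge (0, 0)→(12, 2): d=(12,2) right/bottom  bias=-1
  edge (12, 2)→(2, 4): d=(-10,2) right/bottom  bias=-1
    (0,0)@(1, 1): e=[2,10,32] → █
    (1,0)@(3, 1): e=[10,6,28] → █
    (2,0)@(5, 1): e=[18,2,24] → █
    (3,0)@(7, 1): e=[26,-2,20] → ·
    (8,0)@(17, 1): e=[66,-22,0] → ·  [on edge]
    (0,1)@(1, 3): e=[-2,34,12] → ·
    (1,1)@(3, 3): e=[6,30,8] → █
    (3,1)@(7, 3): e=[22,22,0] → ·  [on edge]
    (1,2)@(3, 5): e=[2,54,-12] → ·
    (2,2)@(5, 5): e=[10,50,-16] → ·
  covered (5 px):
    █ █ █ · · · · · ·
    · █ █ · · · · · ·
    · · · · · · · · ·
    · · · · · · · · ·
    · · · · · · · · ·

Result: [[3,1],[4,1],[4,2],[5,2],[5,3],[6,4]]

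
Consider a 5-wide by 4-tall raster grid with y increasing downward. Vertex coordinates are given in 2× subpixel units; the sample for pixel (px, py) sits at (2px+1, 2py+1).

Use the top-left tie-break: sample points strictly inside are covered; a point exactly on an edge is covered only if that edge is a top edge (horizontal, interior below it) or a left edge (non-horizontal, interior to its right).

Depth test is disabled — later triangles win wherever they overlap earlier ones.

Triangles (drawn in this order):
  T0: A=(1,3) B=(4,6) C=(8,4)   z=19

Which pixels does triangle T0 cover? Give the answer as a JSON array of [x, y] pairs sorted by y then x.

T0:
  2·area = 18  (B↔C swapped to make it positive)
  edge (1, 3)→(8, 4): d=(7,1) right/bottom  bias=-1
  edge (8, 4)→(4, 6): d=(-4,2) right/bottom  bias=-1
  edge (4, 6)→(1, 3): d=(-3,-3) top-left  bias=+0
    (0,1)@(1, 3): e=[0,18,0] → .  [on edge]
    (1,2)@(3, 5): e=[12,6,0] → X  [on edge]
    (2,2)@(5, 5): e=[10,2,6] → X
    (3,2)@(7, 5): e=[8,-2,12] → .
    (1,3)@(3, 7): e=[26,-2,-6] → .
    (2,3)@(5, 7): e=[24,-6,0] → .  [on edge]
  covered (2 px):
    . . . . .
    . . . . .
    . X X . .
    . . . . .

Final: [[1,2],[2,2]]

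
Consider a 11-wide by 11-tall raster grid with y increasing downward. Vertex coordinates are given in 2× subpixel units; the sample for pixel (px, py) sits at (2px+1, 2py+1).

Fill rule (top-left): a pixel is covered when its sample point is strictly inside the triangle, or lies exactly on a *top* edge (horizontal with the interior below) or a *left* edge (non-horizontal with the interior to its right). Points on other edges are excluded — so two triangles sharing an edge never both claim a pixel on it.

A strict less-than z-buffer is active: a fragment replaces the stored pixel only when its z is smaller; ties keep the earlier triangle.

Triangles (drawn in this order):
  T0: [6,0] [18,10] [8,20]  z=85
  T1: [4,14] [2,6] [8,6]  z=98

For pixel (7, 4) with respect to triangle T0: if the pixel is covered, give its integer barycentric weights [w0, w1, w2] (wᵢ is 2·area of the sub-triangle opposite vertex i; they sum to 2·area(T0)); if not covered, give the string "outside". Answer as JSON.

T0:
  2·area = 220
  edge (6, 0)→(18, 10): d=(12,10) right/bottom  bias=-1
  edge (18, 10)→(8, 20): d=(-10,10) right/bottom  bias=-1
  edge (8, 20)→(6, 0): d=(-2,-20) top-left  bias=+0
    (3,0)@(7, 1): e=[2,200,18] → █
    (4,0)@(9, 1): e=[-18,180,58] → ·
    (3,1)@(7, 3): e=[26,180,14] → █
    (4,1)@(9, 3): e=[6,160,54] → █
    (5,1)@(11, 3): e=[-14,140,94] → ·
    (3,2)@(7, 5): e=[50,160,10] → █
    (5,2)@(11, 5): e=[10,120,90] → █
    (6,2)@(13, 5): e=[-10,100,130] → ·
    (3,3)@(7, 7): e=[74,140,6] → █
    (6,3)@(13, 7): e=[14,80,126] → █
    (7,3)@(15, 7): e=[-6,60,166] → ·
    (10,3)@(21, 7): e=[-66,0,286] → ·  [on edge]
    (9,4)@(19, 9): e=[-22,0,242] → ·  [on edge]
    (8,5)@(17, 11): e=[22,0,198] → ·  [on edge]
    (7,6)@(15, 13): e=[66,0,154] → ·  [on edge]
    (6,7)@(13, 15): e=[110,0,110] → ·  [on edge]
    (5,8)@(11, 17): e=[154,0,66] → ·  [on edge]
    (4,9)@(9, 19): e=[198,0,22] → ·  [on edge]
    (3,10)@(7, 21): e=[242,0,-22] → ·  [on edge]
  covered (25 px):
    · · · █ · · · · · · ·
    · · · █ █ · · · · · ·
    · · · █ █ █ · · · · ·
    · · · █ █ █ █ · · · ·
    · · · █ █ █ █ █ · · ·
    · · · · █ █ █ █ · · ·
    · · · · █ █ █ · · · ·
    · · · · █ █ · · · · ·
    · · · · █ · · · · · ·
    · · · · · · · · · · ·
    · · · · · · · · · · ·
T1:
  2·area = 48
  edge (4, 14)→(2, 6): d=(-2,-8) top-left  bias=+0
  edge (2, 6)→(8, 6): d=(6,0) top-left  bias=+0
  edge (8, 6)→(4, 14): d=(-4,8) right/bottom  bias=-1
    (1,3)@(3, 7): e=[6,6,36] → █
    (2,3)@(5, 7): e=[22,6,20] → █
    (3,3)@(7, 7): e=[38,6,4] → █
    (4,3)@(9, 7): e=[54,6,-12] → ·
    (1,4)@(3, 9): e=[2,18,28] → █
    (3,4)@(7, 9): e=[34,18,-4] → ·
    (1,5)@(3, 11): e=[-2,30,20] → ·
    (2,5)@(5, 11): e=[14,30,4] → █
    (3,5)@(7, 11): e=[30,30,-12] → ·
    (2,6)@(5, 13): e=[10,42,-4] → ·
  covered (6 px):
    · · · · · · · · · · ·
    · · · · · · · · · · ·
    · · · · · · · · · · ·
    · █ █ █ · · · · · · ·
    · █ █ · · · · · · · ·
    · · █ · · · · · · · ·
    · · · · · · · · · · ·
    · · · · · · · · · · ·
    · · · · · · · · · · ·
    · · · · · · · · · · ·
    · · · · · · · · · · ·

Result: [40,162,18]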